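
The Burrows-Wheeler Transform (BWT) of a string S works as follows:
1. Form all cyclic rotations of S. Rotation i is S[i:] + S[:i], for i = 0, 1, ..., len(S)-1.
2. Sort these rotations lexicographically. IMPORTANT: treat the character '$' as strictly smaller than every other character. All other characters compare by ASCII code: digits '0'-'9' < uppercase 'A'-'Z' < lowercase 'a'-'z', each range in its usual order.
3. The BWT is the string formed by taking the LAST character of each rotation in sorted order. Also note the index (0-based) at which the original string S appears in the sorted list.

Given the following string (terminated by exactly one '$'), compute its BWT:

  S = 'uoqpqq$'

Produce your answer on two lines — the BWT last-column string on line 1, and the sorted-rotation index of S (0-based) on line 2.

Answer: quqqop$
6

Derivation:
All 7 rotations (rotation i = S[i:]+S[:i]):
  rot[0] = uoqpqq$
  rot[1] = oqpqq$u
  rot[2] = qpqq$uo
  rot[3] = pqq$uoq
  rot[4] = qq$uoqp
  rot[5] = q$uoqpq
  rot[6] = $uoqpqq
Sorted (with $ < everything):
  sorted[0] = $uoqpqq  (last char: 'q')
  sorted[1] = oqpqq$u  (last char: 'u')
  sorted[2] = pqq$uoq  (last char: 'q')
  sorted[3] = q$uoqpq  (last char: 'q')
  sorted[4] = qpqq$uo  (last char: 'o')
  sorted[5] = qq$uoqp  (last char: 'p')
  sorted[6] = uoqpqq$  (last char: '$')
Last column: quqqop$
Original string S is at sorted index 6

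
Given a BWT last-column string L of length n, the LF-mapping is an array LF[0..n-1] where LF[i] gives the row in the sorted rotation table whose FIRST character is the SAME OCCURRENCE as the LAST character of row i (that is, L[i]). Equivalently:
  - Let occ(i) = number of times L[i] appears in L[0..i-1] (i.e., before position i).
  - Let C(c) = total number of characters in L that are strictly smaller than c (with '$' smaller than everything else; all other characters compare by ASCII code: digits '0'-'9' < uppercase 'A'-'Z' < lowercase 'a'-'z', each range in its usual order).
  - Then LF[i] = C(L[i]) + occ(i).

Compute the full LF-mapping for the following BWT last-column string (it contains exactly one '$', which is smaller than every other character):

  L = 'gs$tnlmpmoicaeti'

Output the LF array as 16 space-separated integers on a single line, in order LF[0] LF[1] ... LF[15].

Char counts: '$':1, 'a':1, 'c':1, 'e':1, 'g':1, 'i':2, 'l':1, 'm':2, 'n':1, 'o':1, 'p':1, 's':1, 't':2
C (first-col start): C('$')=0, C('a')=1, C('c')=2, C('e')=3, C('g')=4, C('i')=5, C('l')=7, C('m')=8, C('n')=10, C('o')=11, C('p')=12, C('s')=13, C('t')=14
L[0]='g': occ=0, LF[0]=C('g')+0=4+0=4
L[1]='s': occ=0, LF[1]=C('s')+0=13+0=13
L[2]='$': occ=0, LF[2]=C('$')+0=0+0=0
L[3]='t': occ=0, LF[3]=C('t')+0=14+0=14
L[4]='n': occ=0, LF[4]=C('n')+0=10+0=10
L[5]='l': occ=0, LF[5]=C('l')+0=7+0=7
L[6]='m': occ=0, LF[6]=C('m')+0=8+0=8
L[7]='p': occ=0, LF[7]=C('p')+0=12+0=12
L[8]='m': occ=1, LF[8]=C('m')+1=8+1=9
L[9]='o': occ=0, LF[9]=C('o')+0=11+0=11
L[10]='i': occ=0, LF[10]=C('i')+0=5+0=5
L[11]='c': occ=0, LF[11]=C('c')+0=2+0=2
L[12]='a': occ=0, LF[12]=C('a')+0=1+0=1
L[13]='e': occ=0, LF[13]=C('e')+0=3+0=3
L[14]='t': occ=1, LF[14]=C('t')+1=14+1=15
L[15]='i': occ=1, LF[15]=C('i')+1=5+1=6

Answer: 4 13 0 14 10 7 8 12 9 11 5 2 1 3 15 6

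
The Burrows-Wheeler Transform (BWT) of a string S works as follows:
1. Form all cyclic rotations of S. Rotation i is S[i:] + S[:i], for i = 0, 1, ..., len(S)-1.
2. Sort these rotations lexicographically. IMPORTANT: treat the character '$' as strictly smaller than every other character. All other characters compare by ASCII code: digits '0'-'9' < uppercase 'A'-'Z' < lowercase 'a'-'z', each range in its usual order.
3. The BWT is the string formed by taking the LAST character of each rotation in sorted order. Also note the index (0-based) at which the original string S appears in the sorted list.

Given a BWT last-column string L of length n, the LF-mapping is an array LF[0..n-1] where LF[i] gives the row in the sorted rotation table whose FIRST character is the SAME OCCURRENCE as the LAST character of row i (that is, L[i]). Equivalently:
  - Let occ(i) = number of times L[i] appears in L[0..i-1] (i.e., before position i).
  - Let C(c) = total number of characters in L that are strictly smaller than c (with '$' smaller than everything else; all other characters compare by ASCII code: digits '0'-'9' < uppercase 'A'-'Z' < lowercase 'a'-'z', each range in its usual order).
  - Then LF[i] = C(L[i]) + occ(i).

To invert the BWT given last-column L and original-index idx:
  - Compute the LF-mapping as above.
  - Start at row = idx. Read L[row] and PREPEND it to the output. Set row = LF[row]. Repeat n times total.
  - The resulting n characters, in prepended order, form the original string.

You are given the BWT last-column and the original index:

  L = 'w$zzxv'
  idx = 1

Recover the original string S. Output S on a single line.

Answer: vzxzw$

Derivation:
LF mapping: 2 0 4 5 3 1
Walk LF starting at row 1, prepending L[row]:
  step 1: row=1, L[1]='$', prepend. Next row=LF[1]=0
  step 2: row=0, L[0]='w', prepend. Next row=LF[0]=2
  step 3: row=2, L[2]='z', prepend. Next row=LF[2]=4
  step 4: row=4, L[4]='x', prepend. Next row=LF[4]=3
  step 5: row=3, L[3]='z', prepend. Next row=LF[3]=5
  step 6: row=5, L[5]='v', prepend. Next row=LF[5]=1
Reversed output: vzxzw$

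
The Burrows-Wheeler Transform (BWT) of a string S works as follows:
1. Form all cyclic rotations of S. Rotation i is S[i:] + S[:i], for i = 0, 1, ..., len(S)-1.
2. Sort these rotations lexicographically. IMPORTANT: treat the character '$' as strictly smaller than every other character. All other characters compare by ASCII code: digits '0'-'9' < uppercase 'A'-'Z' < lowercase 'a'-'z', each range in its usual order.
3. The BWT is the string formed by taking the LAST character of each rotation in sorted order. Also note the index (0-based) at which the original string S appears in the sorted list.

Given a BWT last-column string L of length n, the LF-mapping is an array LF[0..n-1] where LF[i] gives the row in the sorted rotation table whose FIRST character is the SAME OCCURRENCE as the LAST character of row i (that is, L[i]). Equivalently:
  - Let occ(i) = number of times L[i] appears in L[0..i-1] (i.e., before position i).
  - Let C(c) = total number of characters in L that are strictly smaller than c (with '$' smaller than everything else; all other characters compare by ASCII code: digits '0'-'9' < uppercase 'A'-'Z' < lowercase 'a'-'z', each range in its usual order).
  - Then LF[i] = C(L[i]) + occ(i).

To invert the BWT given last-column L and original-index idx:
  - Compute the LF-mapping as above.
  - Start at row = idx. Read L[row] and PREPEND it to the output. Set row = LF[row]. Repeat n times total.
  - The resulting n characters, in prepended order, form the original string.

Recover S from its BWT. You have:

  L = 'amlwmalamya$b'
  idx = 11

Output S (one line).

Answer: wallabymamma$

Derivation:
LF mapping: 1 8 6 11 9 2 7 3 10 12 4 0 5
Walk LF starting at row 11, prepending L[row]:
  step 1: row=11, L[11]='$', prepend. Next row=LF[11]=0
  step 2: row=0, L[0]='a', prepend. Next row=LF[0]=1
  step 3: row=1, L[1]='m', prepend. Next row=LF[1]=8
  step 4: row=8, L[8]='m', prepend. Next row=LF[8]=10
  step 5: row=10, L[10]='a', prepend. Next row=LF[10]=4
  step 6: row=4, L[4]='m', prepend. Next row=LF[4]=9
  step 7: row=9, L[9]='y', prepend. Next row=LF[9]=12
  step 8: row=12, L[12]='b', prepend. Next row=LF[12]=5
  step 9: row=5, L[5]='a', prepend. Next row=LF[5]=2
  step 10: row=2, L[2]='l', prepend. Next row=LF[2]=6
  step 11: row=6, L[6]='l', prepend. Next row=LF[6]=7
  step 12: row=7, L[7]='a', prepend. Next row=LF[7]=3
  step 13: row=3, L[3]='w', prepend. Next row=LF[3]=11
Reversed output: wallabymamma$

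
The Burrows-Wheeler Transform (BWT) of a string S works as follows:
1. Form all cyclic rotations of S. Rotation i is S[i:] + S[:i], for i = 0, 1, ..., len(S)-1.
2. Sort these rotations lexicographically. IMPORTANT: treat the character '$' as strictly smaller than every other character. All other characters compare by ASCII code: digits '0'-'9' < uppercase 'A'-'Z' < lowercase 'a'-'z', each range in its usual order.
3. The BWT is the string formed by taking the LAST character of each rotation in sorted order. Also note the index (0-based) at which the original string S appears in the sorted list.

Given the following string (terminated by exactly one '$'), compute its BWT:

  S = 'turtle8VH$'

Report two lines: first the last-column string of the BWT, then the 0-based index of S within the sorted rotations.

All 10 rotations (rotation i = S[i:]+S[:i]):
  rot[0] = turtle8VH$
  rot[1] = urtle8VH$t
  rot[2] = rtle8VH$tu
  rot[3] = tle8VH$tur
  rot[4] = le8VH$turt
  rot[5] = e8VH$turtl
  rot[6] = 8VH$turtle
  rot[7] = VH$turtle8
  rot[8] = H$turtle8V
  rot[9] = $turtle8VH
Sorted (with $ < everything):
  sorted[0] = $turtle8VH  (last char: 'H')
  sorted[1] = 8VH$turtle  (last char: 'e')
  sorted[2] = H$turtle8V  (last char: 'V')
  sorted[3] = VH$turtle8  (last char: '8')
  sorted[4] = e8VH$turtl  (last char: 'l')
  sorted[5] = le8VH$turt  (last char: 't')
  sorted[6] = rtle8VH$tu  (last char: 'u')
  sorted[7] = tle8VH$tur  (last char: 'r')
  sorted[8] = turtle8VH$  (last char: '$')
  sorted[9] = urtle8VH$t  (last char: 't')
Last column: HeV8ltur$t
Original string S is at sorted index 8

Answer: HeV8ltur$t
8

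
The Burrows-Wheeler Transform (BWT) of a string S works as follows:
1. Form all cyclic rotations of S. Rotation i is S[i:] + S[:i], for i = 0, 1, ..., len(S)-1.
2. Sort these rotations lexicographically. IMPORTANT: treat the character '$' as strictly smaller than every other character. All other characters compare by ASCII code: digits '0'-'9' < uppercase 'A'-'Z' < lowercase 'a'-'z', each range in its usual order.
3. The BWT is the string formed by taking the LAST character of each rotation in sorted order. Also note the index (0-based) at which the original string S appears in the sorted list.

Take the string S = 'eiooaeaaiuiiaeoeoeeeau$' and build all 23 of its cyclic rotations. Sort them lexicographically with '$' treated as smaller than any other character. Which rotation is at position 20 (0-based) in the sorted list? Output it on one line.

All 23 rotations (rotation i = S[i:]+S[:i]):
  rot[0] = eiooaeaaiuiiaeoeoeeeau$
  rot[1] = iooaeaaiuiiaeoeoeeeau$e
  rot[2] = ooaeaaiuiiaeoeoeeeau$ei
  rot[3] = oaeaaiuiiaeoeoeeeau$eio
  rot[4] = aeaaiuiiaeoeoeeeau$eioo
  rot[5] = eaaiuiiaeoeoeeeau$eiooa
  rot[6] = aaiuiiaeoeoeeeau$eiooae
  rot[7] = aiuiiaeoeoeeeau$eiooaea
  rot[8] = iuiiaeoeoeeeau$eiooaeaa
  rot[9] = uiiaeoeoeeeau$eiooaeaai
  rot[10] = iiaeoeoeeeau$eiooaeaaiu
  rot[11] = iaeoeoeeeau$eiooaeaaiui
  rot[12] = aeoeoeeeau$eiooaeaaiuii
  rot[13] = eoeoeeeau$eiooaeaaiuiia
  rot[14] = oeoeeeau$eiooaeaaiuiiae
  rot[15] = eoeeeau$eiooaeaaiuiiaeo
  rot[16] = oeeeau$eiooaeaaiuiiaeoe
  rot[17] = eeeau$eiooaeaaiuiiaeoeo
  rot[18] = eeau$eiooaeaaiuiiaeoeoe
  rot[19] = eau$eiooaeaaiuiiaeoeoee
  rot[20] = au$eiooaeaaiuiiaeoeoeee
  rot[21] = u$eiooaeaaiuiiaeoeoeeea
  rot[22] = $eiooaeaaiuiiaeoeoeeeau
Sorted (with $ < everything):
  sorted[0] = $eiooaeaaiuiiaeoeoeeeau
  sorted[1] = aaiuiiaeoeoeeeau$eiooae
  sorted[2] = aeaaiuiiaeoeoeeeau$eioo
  sorted[3] = aeoeoeeeau$eiooaeaaiuii
  sorted[4] = aiuiiaeoeoeeeau$eiooaea
  sorted[5] = au$eiooaeaaiuiiaeoeoeee
  sorted[6] = eaaiuiiaeoeoeeeau$eiooa
  sorted[7] = eau$eiooaeaaiuiiaeoeoee
  sorted[8] = eeau$eiooaeaaiuiiaeoeoe
  sorted[9] = eeeau$eiooaeaaiuiiaeoeo
  sorted[10] = eiooaeaaiuiiaeoeoeeeau$
  sorted[11] = eoeeeau$eiooaeaaiuiiaeo
  sorted[12] = eoeoeeeau$eiooaeaaiuiia
  sorted[13] = iaeoeoeeeau$eiooaeaaiui
  sorted[14] = iiaeoeoeeeau$eiooaeaaiu
  sorted[15] = iooaeaaiuiiaeoeoeeeau$e
  sorted[16] = iuiiaeoeoeeeau$eiooaeaa
  sorted[17] = oaeaaiuiiaeoeoeeeau$eio
  sorted[18] = oeeeau$eiooaeaaiuiiaeoe
  sorted[19] = oeoeeeau$eiooaeaaiuiiae
  sorted[20] = ooaeaaiuiiaeoeoeeeau$ei
  sorted[21] = u$eiooaeaaiuiiaeoeoeeea
  sorted[22] = uiiaeoeoeeeau$eiooaeaai
sorted[20] = ooaeaaiuiiaeoeoeeeau$ei

Answer: ooaeaaiuiiaeoeoeeeau$ei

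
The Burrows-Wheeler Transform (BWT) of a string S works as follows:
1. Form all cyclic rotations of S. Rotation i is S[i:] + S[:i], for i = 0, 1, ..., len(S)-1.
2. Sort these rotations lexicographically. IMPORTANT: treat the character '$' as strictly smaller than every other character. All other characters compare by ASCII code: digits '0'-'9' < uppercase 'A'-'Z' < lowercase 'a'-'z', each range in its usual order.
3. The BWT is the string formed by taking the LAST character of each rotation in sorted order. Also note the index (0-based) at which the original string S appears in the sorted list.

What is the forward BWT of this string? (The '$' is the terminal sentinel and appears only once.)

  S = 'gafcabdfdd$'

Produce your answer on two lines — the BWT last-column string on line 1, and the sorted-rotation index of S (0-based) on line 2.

All 11 rotations (rotation i = S[i:]+S[:i]):
  rot[0] = gafcabdfdd$
  rot[1] = afcabdfdd$g
  rot[2] = fcabdfdd$ga
  rot[3] = cabdfdd$gaf
  rot[4] = abdfdd$gafc
  rot[5] = bdfdd$gafca
  rot[6] = dfdd$gafcab
  rot[7] = fdd$gafcabd
  rot[8] = dd$gafcabdf
  rot[9] = d$gafcabdfd
  rot[10] = $gafcabdfdd
Sorted (with $ < everything):
  sorted[0] = $gafcabdfdd  (last char: 'd')
  sorted[1] = abdfdd$gafc  (last char: 'c')
  sorted[2] = afcabdfdd$g  (last char: 'g')
  sorted[3] = bdfdd$gafca  (last char: 'a')
  sorted[4] = cabdfdd$gaf  (last char: 'f')
  sorted[5] = d$gafcabdfd  (last char: 'd')
  sorted[6] = dd$gafcabdf  (last char: 'f')
  sorted[7] = dfdd$gafcab  (last char: 'b')
  sorted[8] = fcabdfdd$ga  (last char: 'a')
  sorted[9] = fdd$gafcabd  (last char: 'd')
  sorted[10] = gafcabdfdd$  (last char: '$')
Last column: dcgafdfbad$
Original string S is at sorted index 10

Answer: dcgafdfbad$
10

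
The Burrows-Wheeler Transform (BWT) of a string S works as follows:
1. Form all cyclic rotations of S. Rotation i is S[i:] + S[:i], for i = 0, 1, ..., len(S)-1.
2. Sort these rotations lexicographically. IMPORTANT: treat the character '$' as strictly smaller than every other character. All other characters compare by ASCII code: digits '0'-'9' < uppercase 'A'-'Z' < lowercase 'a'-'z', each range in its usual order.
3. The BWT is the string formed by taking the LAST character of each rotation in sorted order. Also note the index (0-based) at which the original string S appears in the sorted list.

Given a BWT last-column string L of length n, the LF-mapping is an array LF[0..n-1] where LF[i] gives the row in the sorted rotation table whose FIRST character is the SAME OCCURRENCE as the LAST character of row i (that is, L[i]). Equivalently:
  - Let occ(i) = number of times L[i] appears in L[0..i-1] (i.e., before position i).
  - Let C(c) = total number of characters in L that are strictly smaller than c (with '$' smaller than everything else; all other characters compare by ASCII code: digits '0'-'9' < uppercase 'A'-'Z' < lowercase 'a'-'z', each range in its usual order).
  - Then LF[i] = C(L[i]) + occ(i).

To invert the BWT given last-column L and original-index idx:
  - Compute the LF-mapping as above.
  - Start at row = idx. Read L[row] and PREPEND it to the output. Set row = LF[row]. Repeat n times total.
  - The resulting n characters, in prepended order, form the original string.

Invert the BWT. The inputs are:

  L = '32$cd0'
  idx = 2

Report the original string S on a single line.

LF mapping: 3 2 0 4 5 1
Walk LF starting at row 2, prepending L[row]:
  step 1: row=2, L[2]='$', prepend. Next row=LF[2]=0
  step 2: row=0, L[0]='3', prepend. Next row=LF[0]=3
  step 3: row=3, L[3]='c', prepend. Next row=LF[3]=4
  step 4: row=4, L[4]='d', prepend. Next row=LF[4]=5
  step 5: row=5, L[5]='0', prepend. Next row=LF[5]=1
  step 6: row=1, L[1]='2', prepend. Next row=LF[1]=2
Reversed output: 20dc3$

Answer: 20dc3$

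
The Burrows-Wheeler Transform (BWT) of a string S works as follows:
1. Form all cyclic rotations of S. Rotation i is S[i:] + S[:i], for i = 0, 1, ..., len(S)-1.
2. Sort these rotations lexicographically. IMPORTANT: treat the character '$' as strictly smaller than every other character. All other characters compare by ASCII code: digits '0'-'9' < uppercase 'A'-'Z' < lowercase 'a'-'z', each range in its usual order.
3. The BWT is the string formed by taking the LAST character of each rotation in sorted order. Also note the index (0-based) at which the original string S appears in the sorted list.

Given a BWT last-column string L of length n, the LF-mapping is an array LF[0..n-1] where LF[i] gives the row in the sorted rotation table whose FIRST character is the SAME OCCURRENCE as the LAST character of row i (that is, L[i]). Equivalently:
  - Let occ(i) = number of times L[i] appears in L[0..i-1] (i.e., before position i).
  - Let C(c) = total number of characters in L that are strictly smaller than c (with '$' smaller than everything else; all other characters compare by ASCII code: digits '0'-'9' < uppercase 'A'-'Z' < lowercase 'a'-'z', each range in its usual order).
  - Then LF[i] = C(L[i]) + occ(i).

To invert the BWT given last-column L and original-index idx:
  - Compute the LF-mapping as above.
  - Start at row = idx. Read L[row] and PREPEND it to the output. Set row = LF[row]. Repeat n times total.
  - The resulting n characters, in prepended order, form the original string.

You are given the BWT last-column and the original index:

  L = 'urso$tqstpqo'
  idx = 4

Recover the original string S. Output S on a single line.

Answer: qroptqtssou$

Derivation:
LF mapping: 11 6 7 1 0 9 4 8 10 3 5 2
Walk LF starting at row 4, prepending L[row]:
  step 1: row=4, L[4]='$', prepend. Next row=LF[4]=0
  step 2: row=0, L[0]='u', prepend. Next row=LF[0]=11
  step 3: row=11, L[11]='o', prepend. Next row=LF[11]=2
  step 4: row=2, L[2]='s', prepend. Next row=LF[2]=7
  step 5: row=7, L[7]='s', prepend. Next row=LF[7]=8
  step 6: row=8, L[8]='t', prepend. Next row=LF[8]=10
  step 7: row=10, L[10]='q', prepend. Next row=LF[10]=5
  step 8: row=5, L[5]='t', prepend. Next row=LF[5]=9
  step 9: row=9, L[9]='p', prepend. Next row=LF[9]=3
  step 10: row=3, L[3]='o', prepend. Next row=LF[3]=1
  step 11: row=1, L[1]='r', prepend. Next row=LF[1]=6
  step 12: row=6, L[6]='q', prepend. Next row=LF[6]=4
Reversed output: qroptqtssou$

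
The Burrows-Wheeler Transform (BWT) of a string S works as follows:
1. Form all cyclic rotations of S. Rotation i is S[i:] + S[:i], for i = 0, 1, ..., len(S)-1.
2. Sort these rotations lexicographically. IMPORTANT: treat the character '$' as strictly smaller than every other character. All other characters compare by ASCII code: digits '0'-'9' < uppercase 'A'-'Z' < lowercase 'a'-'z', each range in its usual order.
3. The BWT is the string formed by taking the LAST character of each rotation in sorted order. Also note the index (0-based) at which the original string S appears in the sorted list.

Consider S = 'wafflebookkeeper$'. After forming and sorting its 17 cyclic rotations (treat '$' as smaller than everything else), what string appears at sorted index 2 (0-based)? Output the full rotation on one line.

Answer: bookkeeper$waffle

Derivation:
All 17 rotations (rotation i = S[i:]+S[:i]):
  rot[0] = wafflebookkeeper$
  rot[1] = afflebookkeeper$w
  rot[2] = fflebookkeeper$wa
  rot[3] = flebookkeeper$waf
  rot[4] = lebookkeeper$waff
  rot[5] = ebookkeeper$waffl
  rot[6] = bookkeeper$waffle
  rot[7] = ookkeeper$waffleb
  rot[8] = okkeeper$wafflebo
  rot[9] = kkeeper$waffleboo
  rot[10] = keeper$wafflebook
  rot[11] = eeper$wafflebookk
  rot[12] = eper$wafflebookke
  rot[13] = per$wafflebookkee
  rot[14] = er$wafflebookkeep
  rot[15] = r$wafflebookkeepe
  rot[16] = $wafflebookkeeper
Sorted (with $ < everything):
  sorted[0] = $wafflebookkeeper
  sorted[1] = afflebookkeeper$w
  sorted[2] = bookkeeper$waffle
  sorted[3] = ebookkeeper$waffl
  sorted[4] = eeper$wafflebookk
  sorted[5] = eper$wafflebookke
  sorted[6] = er$wafflebookkeep
  sorted[7] = fflebookkeeper$wa
  sorted[8] = flebookkeeper$waf
  sorted[9] = keeper$wafflebook
  sorted[10] = kkeeper$waffleboo
  sorted[11] = lebookkeeper$waff
  sorted[12] = okkeeper$wafflebo
  sorted[13] = ookkeeper$waffleb
  sorted[14] = per$wafflebookkee
  sorted[15] = r$wafflebookkeepe
  sorted[16] = wafflebookkeeper$
sorted[2] = bookkeeper$waffle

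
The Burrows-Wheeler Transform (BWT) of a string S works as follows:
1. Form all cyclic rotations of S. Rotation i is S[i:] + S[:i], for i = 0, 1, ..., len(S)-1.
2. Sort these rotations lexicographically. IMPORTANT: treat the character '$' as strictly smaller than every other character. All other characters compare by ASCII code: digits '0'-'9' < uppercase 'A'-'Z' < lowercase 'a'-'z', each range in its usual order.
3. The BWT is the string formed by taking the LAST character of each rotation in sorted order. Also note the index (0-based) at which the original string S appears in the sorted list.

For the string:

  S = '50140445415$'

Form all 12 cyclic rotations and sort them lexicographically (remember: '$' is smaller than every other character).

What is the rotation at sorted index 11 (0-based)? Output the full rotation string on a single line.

Answer: 5415$5014044

Derivation:
All 12 rotations (rotation i = S[i:]+S[:i]):
  rot[0] = 50140445415$
  rot[1] = 0140445415$5
  rot[2] = 140445415$50
  rot[3] = 40445415$501
  rot[4] = 0445415$5014
  rot[5] = 445415$50140
  rot[6] = 45415$501404
  rot[7] = 5415$5014044
  rot[8] = 415$50140445
  rot[9] = 15$501404454
  rot[10] = 5$5014044541
  rot[11] = $50140445415
Sorted (with $ < everything):
  sorted[0] = $50140445415
  sorted[1] = 0140445415$5
  sorted[2] = 0445415$5014
  sorted[3] = 140445415$50
  sorted[4] = 15$501404454
  sorted[5] = 40445415$501
  sorted[6] = 415$50140445
  sorted[7] = 445415$50140
  sorted[8] = 45415$501404
  sorted[9] = 5$5014044541
  sorted[10] = 50140445415$
  sorted[11] = 5415$5014044
sorted[11] = 5415$5014044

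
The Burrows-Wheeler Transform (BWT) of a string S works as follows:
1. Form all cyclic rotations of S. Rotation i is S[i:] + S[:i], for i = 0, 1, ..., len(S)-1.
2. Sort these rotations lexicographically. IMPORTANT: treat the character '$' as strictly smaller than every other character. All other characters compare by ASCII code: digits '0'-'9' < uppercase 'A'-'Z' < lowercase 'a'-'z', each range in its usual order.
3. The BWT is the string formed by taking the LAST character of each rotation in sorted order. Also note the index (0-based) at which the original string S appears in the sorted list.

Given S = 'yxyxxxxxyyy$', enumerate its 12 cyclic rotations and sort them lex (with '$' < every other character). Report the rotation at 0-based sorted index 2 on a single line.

Answer: xxxxyyy$yxyx

Derivation:
All 12 rotations (rotation i = S[i:]+S[:i]):
  rot[0] = yxyxxxxxyyy$
  rot[1] = xyxxxxxyyy$y
  rot[2] = yxxxxxyyy$yx
  rot[3] = xxxxxyyy$yxy
  rot[4] = xxxxyyy$yxyx
  rot[5] = xxxyyy$yxyxx
  rot[6] = xxyyy$yxyxxx
  rot[7] = xyyy$yxyxxxx
  rot[8] = yyy$yxyxxxxx
  rot[9] = yy$yxyxxxxxy
  rot[10] = y$yxyxxxxxyy
  rot[11] = $yxyxxxxxyyy
Sorted (with $ < everything):
  sorted[0] = $yxyxxxxxyyy
  sorted[1] = xxxxxyyy$yxy
  sorted[2] = xxxxyyy$yxyx
  sorted[3] = xxxyyy$yxyxx
  sorted[4] = xxyyy$yxyxxx
  sorted[5] = xyxxxxxyyy$y
  sorted[6] = xyyy$yxyxxxx
  sorted[7] = y$yxyxxxxxyy
  sorted[8] = yxxxxxyyy$yx
  sorted[9] = yxyxxxxxyyy$
  sorted[10] = yy$yxyxxxxxy
  sorted[11] = yyy$yxyxxxxx
sorted[2] = xxxxyyy$yxyx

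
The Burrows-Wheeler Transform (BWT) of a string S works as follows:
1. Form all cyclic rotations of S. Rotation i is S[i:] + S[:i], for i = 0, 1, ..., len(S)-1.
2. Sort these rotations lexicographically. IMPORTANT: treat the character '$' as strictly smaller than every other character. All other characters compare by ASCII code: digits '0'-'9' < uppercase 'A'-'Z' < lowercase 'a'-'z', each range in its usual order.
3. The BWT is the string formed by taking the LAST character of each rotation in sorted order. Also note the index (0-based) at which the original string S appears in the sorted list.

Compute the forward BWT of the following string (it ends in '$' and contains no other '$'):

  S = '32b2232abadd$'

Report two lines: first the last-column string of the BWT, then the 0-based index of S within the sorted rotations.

Answer: db2332$2b2ada
6

Derivation:
All 13 rotations (rotation i = S[i:]+S[:i]):
  rot[0] = 32b2232abadd$
  rot[1] = 2b2232abadd$3
  rot[2] = b2232abadd$32
  rot[3] = 2232abadd$32b
  rot[4] = 232abadd$32b2
  rot[5] = 32abadd$32b22
  rot[6] = 2abadd$32b223
  rot[7] = abadd$32b2232
  rot[8] = badd$32b2232a
  rot[9] = add$32b2232ab
  rot[10] = dd$32b2232aba
  rot[11] = d$32b2232abad
  rot[12] = $32b2232abadd
Sorted (with $ < everything):
  sorted[0] = $32b2232abadd  (last char: 'd')
  sorted[1] = 2232abadd$32b  (last char: 'b')
  sorted[2] = 232abadd$32b2  (last char: '2')
  sorted[3] = 2abadd$32b223  (last char: '3')
  sorted[4] = 2b2232abadd$3  (last char: '3')
  sorted[5] = 32abadd$32b22  (last char: '2')
  sorted[6] = 32b2232abadd$  (last char: '$')
  sorted[7] = abadd$32b2232  (last char: '2')
  sorted[8] = add$32b2232ab  (last char: 'b')
  sorted[9] = b2232abadd$32  (last char: '2')
  sorted[10] = badd$32b2232a  (last char: 'a')
  sorted[11] = d$32b2232abad  (last char: 'd')
  sorted[12] = dd$32b2232aba  (last char: 'a')
Last column: db2332$2b2ada
Original string S is at sorted index 6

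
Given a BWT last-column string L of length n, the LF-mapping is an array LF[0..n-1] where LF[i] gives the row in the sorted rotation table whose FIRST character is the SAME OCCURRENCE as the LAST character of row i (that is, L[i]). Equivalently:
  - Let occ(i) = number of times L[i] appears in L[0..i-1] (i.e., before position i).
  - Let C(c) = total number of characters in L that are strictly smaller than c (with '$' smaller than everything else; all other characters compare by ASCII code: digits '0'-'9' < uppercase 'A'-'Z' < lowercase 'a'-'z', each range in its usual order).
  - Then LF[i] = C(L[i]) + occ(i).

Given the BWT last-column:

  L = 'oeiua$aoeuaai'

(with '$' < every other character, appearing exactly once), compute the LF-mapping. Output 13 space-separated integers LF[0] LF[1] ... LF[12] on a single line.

Answer: 9 5 7 11 1 0 2 10 6 12 3 4 8

Derivation:
Char counts: '$':1, 'a':4, 'e':2, 'i':2, 'o':2, 'u':2
C (first-col start): C('$')=0, C('a')=1, C('e')=5, C('i')=7, C('o')=9, C('u')=11
L[0]='o': occ=0, LF[0]=C('o')+0=9+0=9
L[1]='e': occ=0, LF[1]=C('e')+0=5+0=5
L[2]='i': occ=0, LF[2]=C('i')+0=7+0=7
L[3]='u': occ=0, LF[3]=C('u')+0=11+0=11
L[4]='a': occ=0, LF[4]=C('a')+0=1+0=1
L[5]='$': occ=0, LF[5]=C('$')+0=0+0=0
L[6]='a': occ=1, LF[6]=C('a')+1=1+1=2
L[7]='o': occ=1, LF[7]=C('o')+1=9+1=10
L[8]='e': occ=1, LF[8]=C('e')+1=5+1=6
L[9]='u': occ=1, LF[9]=C('u')+1=11+1=12
L[10]='a': occ=2, LF[10]=C('a')+2=1+2=3
L[11]='a': occ=3, LF[11]=C('a')+3=1+3=4
L[12]='i': occ=1, LF[12]=C('i')+1=7+1=8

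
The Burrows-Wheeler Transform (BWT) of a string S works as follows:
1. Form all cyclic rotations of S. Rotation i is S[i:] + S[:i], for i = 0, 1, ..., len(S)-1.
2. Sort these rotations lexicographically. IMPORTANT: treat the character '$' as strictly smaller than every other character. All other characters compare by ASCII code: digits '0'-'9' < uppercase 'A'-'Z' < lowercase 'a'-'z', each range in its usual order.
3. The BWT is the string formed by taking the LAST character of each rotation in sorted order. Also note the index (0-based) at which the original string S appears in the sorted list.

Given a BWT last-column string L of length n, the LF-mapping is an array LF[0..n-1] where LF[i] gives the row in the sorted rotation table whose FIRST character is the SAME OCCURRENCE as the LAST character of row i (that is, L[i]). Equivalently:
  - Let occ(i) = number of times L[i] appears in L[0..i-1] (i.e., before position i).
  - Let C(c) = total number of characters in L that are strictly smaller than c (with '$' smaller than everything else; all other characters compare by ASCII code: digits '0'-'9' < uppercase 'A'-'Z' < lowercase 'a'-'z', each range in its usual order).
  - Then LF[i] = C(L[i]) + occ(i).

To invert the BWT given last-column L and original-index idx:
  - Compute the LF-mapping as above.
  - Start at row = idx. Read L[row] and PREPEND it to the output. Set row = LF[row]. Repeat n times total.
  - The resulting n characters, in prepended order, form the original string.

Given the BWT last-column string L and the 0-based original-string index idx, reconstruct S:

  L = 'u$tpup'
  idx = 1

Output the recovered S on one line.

LF mapping: 4 0 3 1 5 2
Walk LF starting at row 1, prepending L[row]:
  step 1: row=1, L[1]='$', prepend. Next row=LF[1]=0
  step 2: row=0, L[0]='u', prepend. Next row=LF[0]=4
  step 3: row=4, L[4]='u', prepend. Next row=LF[4]=5
  step 4: row=5, L[5]='p', prepend. Next row=LF[5]=2
  step 5: row=2, L[2]='t', prepend. Next row=LF[2]=3
  step 6: row=3, L[3]='p', prepend. Next row=LF[3]=1
Reversed output: ptpuu$

Answer: ptpuu$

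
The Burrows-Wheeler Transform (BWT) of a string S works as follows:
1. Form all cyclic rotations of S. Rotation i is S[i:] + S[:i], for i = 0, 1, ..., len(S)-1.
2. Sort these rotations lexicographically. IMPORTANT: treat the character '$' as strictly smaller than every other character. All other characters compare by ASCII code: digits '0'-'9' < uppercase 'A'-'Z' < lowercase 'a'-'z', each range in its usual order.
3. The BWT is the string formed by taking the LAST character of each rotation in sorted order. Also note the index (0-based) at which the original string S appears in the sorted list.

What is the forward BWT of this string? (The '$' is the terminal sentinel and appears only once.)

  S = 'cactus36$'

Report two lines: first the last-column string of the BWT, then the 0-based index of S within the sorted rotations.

Answer: 6s3c$auct
4

Derivation:
All 9 rotations (rotation i = S[i:]+S[:i]):
  rot[0] = cactus36$
  rot[1] = actus36$c
  rot[2] = ctus36$ca
  rot[3] = tus36$cac
  rot[4] = us36$cact
  rot[5] = s36$cactu
  rot[6] = 36$cactus
  rot[7] = 6$cactus3
  rot[8] = $cactus36
Sorted (with $ < everything):
  sorted[0] = $cactus36  (last char: '6')
  sorted[1] = 36$cactus  (last char: 's')
  sorted[2] = 6$cactus3  (last char: '3')
  sorted[3] = actus36$c  (last char: 'c')
  sorted[4] = cactus36$  (last char: '$')
  sorted[5] = ctus36$ca  (last char: 'a')
  sorted[6] = s36$cactu  (last char: 'u')
  sorted[7] = tus36$cac  (last char: 'c')
  sorted[8] = us36$cact  (last char: 't')
Last column: 6s3c$auct
Original string S is at sorted index 4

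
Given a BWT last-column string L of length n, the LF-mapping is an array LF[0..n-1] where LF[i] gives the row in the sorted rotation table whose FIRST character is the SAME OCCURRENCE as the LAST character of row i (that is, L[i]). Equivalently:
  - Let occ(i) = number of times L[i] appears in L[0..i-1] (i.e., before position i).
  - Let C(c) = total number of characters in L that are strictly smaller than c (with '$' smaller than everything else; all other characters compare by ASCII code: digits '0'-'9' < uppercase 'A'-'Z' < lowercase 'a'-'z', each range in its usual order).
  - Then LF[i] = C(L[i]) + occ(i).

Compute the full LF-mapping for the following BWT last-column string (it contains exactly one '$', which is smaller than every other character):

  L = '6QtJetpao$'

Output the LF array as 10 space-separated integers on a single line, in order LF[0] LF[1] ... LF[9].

Answer: 1 3 8 2 5 9 7 4 6 0

Derivation:
Char counts: '$':1, '6':1, 'J':1, 'Q':1, 'a':1, 'e':1, 'o':1, 'p':1, 't':2
C (first-col start): C('$')=0, C('6')=1, C('J')=2, C('Q')=3, C('a')=4, C('e')=5, C('o')=6, C('p')=7, C('t')=8
L[0]='6': occ=0, LF[0]=C('6')+0=1+0=1
L[1]='Q': occ=0, LF[1]=C('Q')+0=3+0=3
L[2]='t': occ=0, LF[2]=C('t')+0=8+0=8
L[3]='J': occ=0, LF[3]=C('J')+0=2+0=2
L[4]='e': occ=0, LF[4]=C('e')+0=5+0=5
L[5]='t': occ=1, LF[5]=C('t')+1=8+1=9
L[6]='p': occ=0, LF[6]=C('p')+0=7+0=7
L[7]='a': occ=0, LF[7]=C('a')+0=4+0=4
L[8]='o': occ=0, LF[8]=C('o')+0=6+0=6
L[9]='$': occ=0, LF[9]=C('$')+0=0+0=0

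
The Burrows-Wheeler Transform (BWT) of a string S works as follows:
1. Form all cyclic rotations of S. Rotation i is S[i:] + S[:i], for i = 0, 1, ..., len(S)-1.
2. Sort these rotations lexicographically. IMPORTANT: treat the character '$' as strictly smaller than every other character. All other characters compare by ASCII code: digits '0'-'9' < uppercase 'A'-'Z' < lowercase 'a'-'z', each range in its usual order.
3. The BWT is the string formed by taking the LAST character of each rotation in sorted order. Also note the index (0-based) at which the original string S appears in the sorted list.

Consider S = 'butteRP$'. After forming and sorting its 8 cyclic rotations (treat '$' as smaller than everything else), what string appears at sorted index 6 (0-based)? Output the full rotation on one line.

All 8 rotations (rotation i = S[i:]+S[:i]):
  rot[0] = butteRP$
  rot[1] = utteRP$b
  rot[2] = tteRP$bu
  rot[3] = teRP$but
  rot[4] = eRP$butt
  rot[5] = RP$butte
  rot[6] = P$butteR
  rot[7] = $butteRP
Sorted (with $ < everything):
  sorted[0] = $butteRP
  sorted[1] = P$butteR
  sorted[2] = RP$butte
  sorted[3] = butteRP$
  sorted[4] = eRP$butt
  sorted[5] = teRP$but
  sorted[6] = tteRP$bu
  sorted[7] = utteRP$b
sorted[6] = tteRP$bu

Answer: tteRP$bu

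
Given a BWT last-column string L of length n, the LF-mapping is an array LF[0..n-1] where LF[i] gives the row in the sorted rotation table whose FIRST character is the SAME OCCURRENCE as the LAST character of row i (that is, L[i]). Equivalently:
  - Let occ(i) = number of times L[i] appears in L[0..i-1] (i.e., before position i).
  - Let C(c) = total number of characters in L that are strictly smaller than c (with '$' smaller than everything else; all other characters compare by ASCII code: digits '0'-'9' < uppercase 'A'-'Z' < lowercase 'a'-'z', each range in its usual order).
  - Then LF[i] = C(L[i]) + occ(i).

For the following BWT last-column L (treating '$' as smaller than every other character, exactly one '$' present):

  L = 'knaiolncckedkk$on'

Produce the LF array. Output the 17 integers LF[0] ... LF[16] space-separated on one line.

Char counts: '$':1, 'a':1, 'c':2, 'd':1, 'e':1, 'i':1, 'k':4, 'l':1, 'n':3, 'o':2
C (first-col start): C('$')=0, C('a')=1, C('c')=2, C('d')=4, C('e')=5, C('i')=6, C('k')=7, C('l')=11, C('n')=12, C('o')=15
L[0]='k': occ=0, LF[0]=C('k')+0=7+0=7
L[1]='n': occ=0, LF[1]=C('n')+0=12+0=12
L[2]='a': occ=0, LF[2]=C('a')+0=1+0=1
L[3]='i': occ=0, LF[3]=C('i')+0=6+0=6
L[4]='o': occ=0, LF[4]=C('o')+0=15+0=15
L[5]='l': occ=0, LF[5]=C('l')+0=11+0=11
L[6]='n': occ=1, LF[6]=C('n')+1=12+1=13
L[7]='c': occ=0, LF[7]=C('c')+0=2+0=2
L[8]='c': occ=1, LF[8]=C('c')+1=2+1=3
L[9]='k': occ=1, LF[9]=C('k')+1=7+1=8
L[10]='e': occ=0, LF[10]=C('e')+0=5+0=5
L[11]='d': occ=0, LF[11]=C('d')+0=4+0=4
L[12]='k': occ=2, LF[12]=C('k')+2=7+2=9
L[13]='k': occ=3, LF[13]=C('k')+3=7+3=10
L[14]='$': occ=0, LF[14]=C('$')+0=0+0=0
L[15]='o': occ=1, LF[15]=C('o')+1=15+1=16
L[16]='n': occ=2, LF[16]=C('n')+2=12+2=14

Answer: 7 12 1 6 15 11 13 2 3 8 5 4 9 10 0 16 14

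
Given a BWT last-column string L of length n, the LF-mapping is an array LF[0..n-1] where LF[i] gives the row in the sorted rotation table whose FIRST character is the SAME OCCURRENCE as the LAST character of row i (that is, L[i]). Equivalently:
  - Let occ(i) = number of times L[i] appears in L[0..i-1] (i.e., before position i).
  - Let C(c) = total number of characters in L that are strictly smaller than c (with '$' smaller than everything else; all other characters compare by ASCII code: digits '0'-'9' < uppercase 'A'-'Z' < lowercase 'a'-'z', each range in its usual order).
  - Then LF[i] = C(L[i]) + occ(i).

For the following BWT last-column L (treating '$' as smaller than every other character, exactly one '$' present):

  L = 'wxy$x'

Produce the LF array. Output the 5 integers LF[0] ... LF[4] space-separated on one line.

Char counts: '$':1, 'w':1, 'x':2, 'y':1
C (first-col start): C('$')=0, C('w')=1, C('x')=2, C('y')=4
L[0]='w': occ=0, LF[0]=C('w')+0=1+0=1
L[1]='x': occ=0, LF[1]=C('x')+0=2+0=2
L[2]='y': occ=0, LF[2]=C('y')+0=4+0=4
L[3]='$': occ=0, LF[3]=C('$')+0=0+0=0
L[4]='x': occ=1, LF[4]=C('x')+1=2+1=3

Answer: 1 2 4 0 3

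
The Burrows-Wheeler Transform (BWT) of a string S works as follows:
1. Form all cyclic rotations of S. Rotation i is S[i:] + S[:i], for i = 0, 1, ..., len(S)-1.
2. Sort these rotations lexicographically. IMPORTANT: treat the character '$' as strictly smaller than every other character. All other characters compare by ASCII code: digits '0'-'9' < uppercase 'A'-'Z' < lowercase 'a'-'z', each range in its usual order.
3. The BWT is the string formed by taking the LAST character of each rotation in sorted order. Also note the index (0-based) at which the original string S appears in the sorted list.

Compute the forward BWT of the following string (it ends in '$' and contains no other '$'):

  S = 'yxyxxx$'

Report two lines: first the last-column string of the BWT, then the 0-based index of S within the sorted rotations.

All 7 rotations (rotation i = S[i:]+S[:i]):
  rot[0] = yxyxxx$
  rot[1] = xyxxx$y
  rot[2] = yxxx$yx
  rot[3] = xxx$yxy
  rot[4] = xx$yxyx
  rot[5] = x$yxyxx
  rot[6] = $yxyxxx
Sorted (with $ < everything):
  sorted[0] = $yxyxxx  (last char: 'x')
  sorted[1] = x$yxyxx  (last char: 'x')
  sorted[2] = xx$yxyx  (last char: 'x')
  sorted[3] = xxx$yxy  (last char: 'y')
  sorted[4] = xyxxx$y  (last char: 'y')
  sorted[5] = yxxx$yx  (last char: 'x')
  sorted[6] = yxyxxx$  (last char: '$')
Last column: xxxyyx$
Original string S is at sorted index 6

Answer: xxxyyx$
6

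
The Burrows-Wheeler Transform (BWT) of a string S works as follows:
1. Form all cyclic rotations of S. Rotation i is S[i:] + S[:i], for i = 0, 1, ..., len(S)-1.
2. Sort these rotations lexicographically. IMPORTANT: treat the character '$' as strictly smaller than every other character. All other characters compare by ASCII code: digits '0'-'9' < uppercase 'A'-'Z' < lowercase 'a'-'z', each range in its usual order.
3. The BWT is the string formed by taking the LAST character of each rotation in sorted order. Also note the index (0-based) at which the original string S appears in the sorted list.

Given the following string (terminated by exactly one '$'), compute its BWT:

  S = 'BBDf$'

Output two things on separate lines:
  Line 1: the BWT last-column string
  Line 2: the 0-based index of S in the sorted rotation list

All 5 rotations (rotation i = S[i:]+S[:i]):
  rot[0] = BBDf$
  rot[1] = BDf$B
  rot[2] = Df$BB
  rot[3] = f$BBD
  rot[4] = $BBDf
Sorted (with $ < everything):
  sorted[0] = $BBDf  (last char: 'f')
  sorted[1] = BBDf$  (last char: '$')
  sorted[2] = BDf$B  (last char: 'B')
  sorted[3] = Df$BB  (last char: 'B')
  sorted[4] = f$BBD  (last char: 'D')
Last column: f$BBD
Original string S is at sorted index 1

Answer: f$BBD
1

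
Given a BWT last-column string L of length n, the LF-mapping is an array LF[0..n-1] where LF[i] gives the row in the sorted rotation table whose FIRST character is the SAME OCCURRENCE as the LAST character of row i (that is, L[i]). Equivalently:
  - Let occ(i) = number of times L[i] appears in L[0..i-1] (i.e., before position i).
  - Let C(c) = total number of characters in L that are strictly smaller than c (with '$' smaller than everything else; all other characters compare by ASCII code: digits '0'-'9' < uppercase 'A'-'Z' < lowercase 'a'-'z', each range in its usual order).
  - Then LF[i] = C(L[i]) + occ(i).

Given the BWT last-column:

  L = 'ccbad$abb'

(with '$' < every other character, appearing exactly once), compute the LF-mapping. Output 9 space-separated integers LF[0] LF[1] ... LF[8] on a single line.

Answer: 6 7 3 1 8 0 2 4 5

Derivation:
Char counts: '$':1, 'a':2, 'b':3, 'c':2, 'd':1
C (first-col start): C('$')=0, C('a')=1, C('b')=3, C('c')=6, C('d')=8
L[0]='c': occ=0, LF[0]=C('c')+0=6+0=6
L[1]='c': occ=1, LF[1]=C('c')+1=6+1=7
L[2]='b': occ=0, LF[2]=C('b')+0=3+0=3
L[3]='a': occ=0, LF[3]=C('a')+0=1+0=1
L[4]='d': occ=0, LF[4]=C('d')+0=8+0=8
L[5]='$': occ=0, LF[5]=C('$')+0=0+0=0
L[6]='a': occ=1, LF[6]=C('a')+1=1+1=2
L[7]='b': occ=1, LF[7]=C('b')+1=3+1=4
L[8]='b': occ=2, LF[8]=C('b')+2=3+2=5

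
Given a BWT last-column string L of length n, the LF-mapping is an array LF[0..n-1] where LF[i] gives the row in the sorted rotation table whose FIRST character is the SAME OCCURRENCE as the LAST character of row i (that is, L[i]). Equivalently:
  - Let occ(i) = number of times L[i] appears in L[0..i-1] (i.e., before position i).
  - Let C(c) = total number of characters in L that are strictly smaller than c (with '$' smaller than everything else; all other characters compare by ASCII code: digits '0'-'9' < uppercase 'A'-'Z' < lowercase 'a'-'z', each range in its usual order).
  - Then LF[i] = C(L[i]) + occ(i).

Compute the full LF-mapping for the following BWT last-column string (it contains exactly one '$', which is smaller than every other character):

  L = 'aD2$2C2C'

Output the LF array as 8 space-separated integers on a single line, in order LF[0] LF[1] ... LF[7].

Answer: 7 6 1 0 2 4 3 5

Derivation:
Char counts: '$':1, '2':3, 'C':2, 'D':1, 'a':1
C (first-col start): C('$')=0, C('2')=1, C('C')=4, C('D')=6, C('a')=7
L[0]='a': occ=0, LF[0]=C('a')+0=7+0=7
L[1]='D': occ=0, LF[1]=C('D')+0=6+0=6
L[2]='2': occ=0, LF[2]=C('2')+0=1+0=1
L[3]='$': occ=0, LF[3]=C('$')+0=0+0=0
L[4]='2': occ=1, LF[4]=C('2')+1=1+1=2
L[5]='C': occ=0, LF[5]=C('C')+0=4+0=4
L[6]='2': occ=2, LF[6]=C('2')+2=1+2=3
L[7]='C': occ=1, LF[7]=C('C')+1=4+1=5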